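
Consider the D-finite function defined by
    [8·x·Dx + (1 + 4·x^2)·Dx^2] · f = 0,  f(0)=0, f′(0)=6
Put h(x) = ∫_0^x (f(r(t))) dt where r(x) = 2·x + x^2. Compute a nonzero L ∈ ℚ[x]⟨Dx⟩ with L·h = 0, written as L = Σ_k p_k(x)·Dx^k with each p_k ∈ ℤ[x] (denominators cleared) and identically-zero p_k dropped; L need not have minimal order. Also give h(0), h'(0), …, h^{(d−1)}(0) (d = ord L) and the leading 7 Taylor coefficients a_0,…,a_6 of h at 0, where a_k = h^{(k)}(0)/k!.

f: a_k = 0, 6, 0, -8, 0, 96/5, 0, …
Change of var in L_f (x↦r) gives L₀.
∫: right-multiply L₀ by Dx.
L = (-1 + 32·x + 64·x^2 + 48·x^3 + 12·x^4)·Dx^2 + (1 + x + 16·x^2 + 32·x^3 + 20·x^4 + 4·x^5)·Dx^3  (order 3).
h: a_k = 0, 0, 6, 2, -16, -96/5, 472/5, …
ICs: h(0) = 0, h′(0) = 0, h′′(0) = 12.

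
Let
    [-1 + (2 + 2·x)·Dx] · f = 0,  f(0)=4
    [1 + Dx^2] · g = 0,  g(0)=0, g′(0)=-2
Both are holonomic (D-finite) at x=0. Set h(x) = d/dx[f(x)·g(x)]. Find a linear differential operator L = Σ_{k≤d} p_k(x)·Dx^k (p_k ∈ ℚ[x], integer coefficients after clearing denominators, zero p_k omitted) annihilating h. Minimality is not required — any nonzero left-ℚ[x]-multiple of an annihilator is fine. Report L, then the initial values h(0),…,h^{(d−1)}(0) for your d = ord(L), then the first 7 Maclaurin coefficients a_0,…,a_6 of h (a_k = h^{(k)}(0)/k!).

L = (53 + 144·x + 136·x^2 + 64·x^3 + 16·x^4) + (-4 - 36·x - 48·x^2 - 16·x^3)·Dx + (28 + 88·x + 108·x^2 + 64·x^3 + 16·x^4)·Dx^2  (order 2).
h: a_k = -8, -8, 7, 2/3, 19/48, -81/80, 983/1152, …
ICs: h(0) = -8, h′(0) = -8.

f: a_k = 4, 2, -1/2, 1/4, -5/32, 7/64, -21/256, …
g: a_k = 0, -2, 0, 1/3, 0, -1/60, 0, …
h₀=f·g: eliminate ⇒ L₀, order ≤ 1·2.
Differentiate: ansatz ord ≤ ord L₀ ⇒ L.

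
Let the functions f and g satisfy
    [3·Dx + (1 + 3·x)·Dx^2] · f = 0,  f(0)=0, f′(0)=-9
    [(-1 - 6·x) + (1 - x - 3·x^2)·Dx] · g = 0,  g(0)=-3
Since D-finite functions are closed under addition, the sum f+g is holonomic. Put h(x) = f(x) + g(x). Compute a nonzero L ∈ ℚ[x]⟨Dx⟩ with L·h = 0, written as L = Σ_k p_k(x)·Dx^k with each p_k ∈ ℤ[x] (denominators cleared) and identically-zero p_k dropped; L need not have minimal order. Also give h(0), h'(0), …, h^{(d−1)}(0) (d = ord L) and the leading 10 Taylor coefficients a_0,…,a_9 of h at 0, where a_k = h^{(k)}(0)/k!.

L = (-270 - 1422·x - 3780·x^2 - 2916·x^3 - 2916·x^4)·Dx + (-24 - 468·x - 2736·x^2 - 5616·x^3 - 5994·x^4 - 4860·x^5)·Dx^2 + (11 + 79·x + 129·x^2 - 171·x^3 - 783·x^4 - 1377·x^5 - 972·x^6)·Dx^3  (order 3).
h: a_k = -3, -12, 3/2, -48, 15/4, -1329/5, 147/2, -11118/7, 7491/8, -10038, …
ICs: h(0) = -3, h′(0) = -12, h′′(0) = 3.

f: a_k = 0, -9, 27/2, -27, 243/4, -729/5, 729/2, -6561/7, 19683/8, -6561, …
g: a_k = -3, -3, -12, -21, -57, -120, -291, -651, -1524, -3477, …
L₀ := lclm(L_f,L_g); ord L₀ ≤ 2+1.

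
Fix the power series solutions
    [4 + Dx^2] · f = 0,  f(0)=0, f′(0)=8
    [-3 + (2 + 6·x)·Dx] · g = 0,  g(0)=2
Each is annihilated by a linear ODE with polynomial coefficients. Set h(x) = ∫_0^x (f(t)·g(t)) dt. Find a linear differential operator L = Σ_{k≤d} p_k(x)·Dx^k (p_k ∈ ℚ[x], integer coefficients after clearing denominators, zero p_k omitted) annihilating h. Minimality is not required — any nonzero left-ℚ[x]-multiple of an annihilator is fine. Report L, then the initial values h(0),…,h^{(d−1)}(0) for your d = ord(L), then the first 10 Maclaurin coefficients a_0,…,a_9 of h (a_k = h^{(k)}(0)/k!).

f: a_k = 0, 8, 0, -16/3, 0, 16/15, 0, -32/315, 0, 16/2835, …
g: a_k = 2, 3, -9/4, 27/8, -405/64, 1701/128, -15309/512, 72171/1024, -2814669/16384, 14073345/32768, …
Product ⇒ symmetric product L₀, ord ≤ 2.
Integrate: L := L₀·Dx.
L = (43 + 96·x + 144·x^2)·Dx + (-12 - 36·x)·Dx^2 + (4 + 24·x + 36·x^2)·Dx^3  (order 3).
h: a_k = 0, 0, 8, 8, -43/6, 11/5, -4379/720, 7321/560, -838883/32256, 6669683/120960, …
ICs: h(0) = 0, h′(0) = 0, h′′(0) = 16.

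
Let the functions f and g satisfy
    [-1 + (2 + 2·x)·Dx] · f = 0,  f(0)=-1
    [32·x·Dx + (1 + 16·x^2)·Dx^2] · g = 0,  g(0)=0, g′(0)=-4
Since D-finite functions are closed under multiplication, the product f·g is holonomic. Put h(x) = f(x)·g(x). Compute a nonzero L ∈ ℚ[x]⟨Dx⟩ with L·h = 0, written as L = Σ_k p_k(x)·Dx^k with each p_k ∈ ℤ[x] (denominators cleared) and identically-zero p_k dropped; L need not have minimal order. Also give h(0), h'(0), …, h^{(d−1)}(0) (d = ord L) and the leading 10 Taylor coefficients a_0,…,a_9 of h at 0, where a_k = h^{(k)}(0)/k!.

f: a_k = -1, -1/2, 1/8, -1/16, 5/128, -7/256, 21/1024, -33/2048, 429/32768, -715/65536, …
g: a_k = 0, -4, 0, 64/3, 0, -1024/5, 0, 16384/7, 0, -262144/9, …
Sym-product of L_f,L_g gives L₀ (≤ ord 2).
L = (3 - 64·x - 16·x^2) + (-4 + 124·x + 192·x^2 + 64·x^3)·Dx + (4 + 8·x + 68·x^2 + 128·x^3 + 64·x^4)·Dx^2  (order 2).
h: a_k = 0, 4, 2, -131/6, -125/12, 99509/480, 97129/960, -63582493/26880, -62254327/53760, 15179450477/516096, …
ICs: h(0) = 0, h′(0) = 4.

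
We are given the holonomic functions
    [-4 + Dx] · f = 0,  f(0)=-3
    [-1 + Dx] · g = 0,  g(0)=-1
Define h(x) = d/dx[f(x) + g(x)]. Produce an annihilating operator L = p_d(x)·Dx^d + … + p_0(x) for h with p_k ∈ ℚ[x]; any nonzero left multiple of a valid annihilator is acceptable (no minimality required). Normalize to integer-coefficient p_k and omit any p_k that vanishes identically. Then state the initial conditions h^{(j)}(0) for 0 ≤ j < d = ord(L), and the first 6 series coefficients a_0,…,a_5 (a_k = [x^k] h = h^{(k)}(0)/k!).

f: a_k = -3, -12, -24, -32, -32, -128/5, …
g: a_k = -1, -1, -1/2, -1/6, -1/24, -1/120, …
h₀=f+g: left-lcm gives L₀, ord ≤ 2.
h=h₀': d/dx-closure on L₀ ⇒ L.
L = 4 - 5·Dx + Dx^2  (order 2).
h: a_k = -13, -49, -193/2, -769/6, -3073/24, -12289/120, …
ICs: h(0) = -13, h′(0) = -49.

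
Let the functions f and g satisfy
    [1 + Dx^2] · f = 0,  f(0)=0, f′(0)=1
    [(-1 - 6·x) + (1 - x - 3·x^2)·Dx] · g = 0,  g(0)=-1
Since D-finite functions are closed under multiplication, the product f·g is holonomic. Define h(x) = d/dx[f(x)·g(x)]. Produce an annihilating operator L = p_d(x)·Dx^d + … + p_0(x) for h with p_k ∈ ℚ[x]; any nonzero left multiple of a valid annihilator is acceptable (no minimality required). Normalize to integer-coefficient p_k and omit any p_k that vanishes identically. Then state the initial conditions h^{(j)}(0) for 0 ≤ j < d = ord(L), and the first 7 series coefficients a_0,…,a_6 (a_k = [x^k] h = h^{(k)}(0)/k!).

L = (83 - 2·x - 5·x^2 + 6·x^3 + 9·x^4) + (16 + 98·x + 18·x^2 + 36·x^3)·Dx + (-5 + 4·x + 13·x^2 + 6·x^3 + 9·x^4)·Dx^2  (order 2).
h: a_k = -1, -2, -23/2, -82/3, -2201/24, -4661/20, -473087/720, …
ICs: h(0) = -1, h′(0) = -2.

f: a_k = 0, 1, 0, -1/6, 0, 1/120, 0, …
g: a_k = -1, -1, -4, -7, -19, -40, -97, …
f·g: L₀ = L_f ⊗_s L_g, ord ≤ 2·1.
Differentiate: ansatz ord ≤ ord L₀ ⇒ L.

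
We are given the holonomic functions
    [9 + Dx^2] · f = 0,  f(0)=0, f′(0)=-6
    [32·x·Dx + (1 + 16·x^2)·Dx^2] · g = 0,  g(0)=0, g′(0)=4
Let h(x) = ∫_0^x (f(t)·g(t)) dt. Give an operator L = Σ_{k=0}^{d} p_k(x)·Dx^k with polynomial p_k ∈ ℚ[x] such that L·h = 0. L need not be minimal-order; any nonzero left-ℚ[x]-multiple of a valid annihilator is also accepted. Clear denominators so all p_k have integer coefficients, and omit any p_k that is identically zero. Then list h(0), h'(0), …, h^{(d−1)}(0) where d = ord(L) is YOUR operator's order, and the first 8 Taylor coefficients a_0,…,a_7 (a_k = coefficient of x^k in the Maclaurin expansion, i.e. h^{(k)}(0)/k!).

f: a_k = 0, -6, 0, 9, 0, -81/20, 0, 243/280, …
g: a_k = 0, 4, 0, -64/3, 0, 1024/5, 0, -16384/7, …
L₀ := L_f ⊗_s L_g (sym. prod.), ord ≤ 4.
Integrate: L := L₀·Dx.
L = (16425 + 696384·x^2 + 2778624·x^4 + 11943936·x^6 + 47775744·x^8)·Dx + (23616·x + 543744·x^3 + 3981312·x^5 + 21233664·x^7)·Dx^2 + (2050 + 87168·x^2 + 470016·x^4 + 2654208·x^6 + 10616832·x^8)·Dx^3 + (2624·x + 60416·x^3 + 442368·x^5 + 2359296·x^7)·Dx^4 + (25 + 1088·x^2 + 17920·x^4 + 147456·x^6 + 589824·x^8)·Dx^5  (order 5).
h: a_k = 0, 0, 0, -8, 0, 164/5, 0, -1437/7, …
ICs: h(0) = 0, h′(0) = 0, h′′(0) = 0, h′′′(0) = -48, h′′′′(0) = 0.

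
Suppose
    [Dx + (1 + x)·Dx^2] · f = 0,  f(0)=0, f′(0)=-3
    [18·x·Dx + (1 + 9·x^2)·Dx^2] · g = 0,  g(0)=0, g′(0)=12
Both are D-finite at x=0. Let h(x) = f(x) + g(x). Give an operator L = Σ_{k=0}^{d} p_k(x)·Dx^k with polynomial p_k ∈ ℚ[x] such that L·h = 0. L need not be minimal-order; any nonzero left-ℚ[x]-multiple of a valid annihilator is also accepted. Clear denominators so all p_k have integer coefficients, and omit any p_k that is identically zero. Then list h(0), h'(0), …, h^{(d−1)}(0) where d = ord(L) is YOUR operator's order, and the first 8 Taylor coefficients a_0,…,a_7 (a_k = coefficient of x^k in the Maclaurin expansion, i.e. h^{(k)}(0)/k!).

L = (-18 - 54·x + 486·x^2 + 162·x^3)·Dx + (-20 - 36·x + 432·x^2 + 972·x^3 + 324·x^4)·Dx^2 + (-1 + 17·x + 18·x^2 + 162·x^3 + 243·x^4 + 81·x^5)·Dx^3  (order 3).
h: a_k = 0, 9, 3/2, -37, 3/4, 969/5, 1/2, -8751/7, …
ICs: h(0) = 0, h′(0) = 9, h′′(0) = 3.

f: a_k = 0, -3, 3/2, -1, 3/4, -3/5, 1/2, -3/7, …
g: a_k = 0, 12, 0, -36, 0, 972/5, 0, -8748/7, …
Weyl lclm of L_f,L_g ⇒ L₀ (ord ≤ 4).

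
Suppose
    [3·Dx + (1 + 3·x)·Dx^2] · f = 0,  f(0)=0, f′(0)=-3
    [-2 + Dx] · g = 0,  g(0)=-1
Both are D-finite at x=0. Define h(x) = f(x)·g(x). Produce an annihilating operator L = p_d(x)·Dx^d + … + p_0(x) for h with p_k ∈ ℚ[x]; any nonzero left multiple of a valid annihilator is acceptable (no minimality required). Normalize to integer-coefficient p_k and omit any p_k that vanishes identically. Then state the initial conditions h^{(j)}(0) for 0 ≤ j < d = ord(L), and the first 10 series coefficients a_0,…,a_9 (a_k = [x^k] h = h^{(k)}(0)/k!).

f: a_k = 0, -3, 9/2, -9, 81/4, -243/5, 243/2, -2187/7, 6561/8, -2187, …
g: a_k = -1, -2, -2, -4/3, -2/3, -4/15, -4/45, -8/315, -2/315, -4/2835, …
f·g: L₀ = L_f ⊗_s L_g, ord ≤ 2·1.
L = (-2 + 12·x) + (-1 - 12·x)·Dx + (1 + 3·x)·Dx^2  (order 2).
h: a_k = 0, 3, 3/2, 6, -29/4, 221/10, -55, 15193/105, -46187/120, 435671/420, …
ICs: h(0) = 0, h′(0) = 3.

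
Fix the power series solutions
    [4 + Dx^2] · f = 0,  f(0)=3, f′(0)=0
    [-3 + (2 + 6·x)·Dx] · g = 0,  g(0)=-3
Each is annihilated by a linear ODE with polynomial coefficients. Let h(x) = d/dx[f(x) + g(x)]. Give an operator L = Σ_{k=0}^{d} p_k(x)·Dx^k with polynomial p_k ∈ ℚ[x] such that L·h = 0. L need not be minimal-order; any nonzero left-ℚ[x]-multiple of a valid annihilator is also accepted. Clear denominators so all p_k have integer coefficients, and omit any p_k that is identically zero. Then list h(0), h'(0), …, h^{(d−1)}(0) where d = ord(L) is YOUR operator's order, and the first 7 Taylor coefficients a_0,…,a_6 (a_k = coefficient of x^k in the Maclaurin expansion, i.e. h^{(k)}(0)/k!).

L = (-1812 - 1152·x - 1728·x^2) + (-344 - 1800·x - 3456·x^2 - 3456·x^3)·Dx + (-453 - 288·x - 432·x^2)·Dx^2 + (-86 - 450·x - 864·x^2 - 864·x^3)·Dx^3  (order 3).
h: a_k = -9/2, -21/4, -243/16, 1471/32, -25515/256, 684809/2560, -1515591/2048, …
ICs: h(0) = -9/2, h′(0) = -21/4, h′′(0) = -243/8.

f: a_k = 3, 0, -6, 0, 2, 0, -4/15, …
g: a_k = -3, -9/2, 27/8, -81/16, 1215/128, -5103/256, 45927/1024, …
f+g: L₀ = lclm(L_f,L_g), ord ≤ 2+1.
Derive L from L₀ (diff closure).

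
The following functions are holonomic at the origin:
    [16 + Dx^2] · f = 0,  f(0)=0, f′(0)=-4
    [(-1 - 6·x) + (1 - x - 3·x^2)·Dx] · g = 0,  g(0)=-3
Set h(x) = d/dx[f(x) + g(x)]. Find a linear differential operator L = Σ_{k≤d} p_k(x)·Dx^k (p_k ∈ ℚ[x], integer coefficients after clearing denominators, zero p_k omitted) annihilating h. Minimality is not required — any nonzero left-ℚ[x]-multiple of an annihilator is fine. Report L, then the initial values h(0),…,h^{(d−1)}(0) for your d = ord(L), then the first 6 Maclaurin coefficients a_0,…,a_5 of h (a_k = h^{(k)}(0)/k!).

L = (4672 + 20416·x + 66304·x^2 + 32640·x^3 + 66240·x^4 + 62208·x^5 + 62208·x^6) + (-464 - 2352·x + 3792·x^2 + 6752·x^3 - 2400·x^4 + 5184·x^5 + 24192·x^6 + 20736·x^7)·Dx + (292 + 1276·x + 4144·x^2 + 2040·x^3 + 4140·x^4 + 3888·x^5 + 3888·x^6)·Dx^2 + (-29 - 147·x + 237·x^2 + 422·x^3 - 150·x^4 + 324·x^5 + 1512·x^6 + 1296·x^7)·Dx^3  (order 3).
h: a_k = -7, -24, -31, -228, -1928/3, -1746, …
ICs: h(0) = -7, h′(0) = -24, h′′(0) = -62.

f: a_k = 0, -4, 0, 32/3, 0, -128/15, …
g: a_k = -3, -3, -12, -21, -57, -120, …
h₀=f+g: left-lcm gives L₀, ord ≤ 3.
h=h₀': d/dx-closure on L₀ ⇒ L.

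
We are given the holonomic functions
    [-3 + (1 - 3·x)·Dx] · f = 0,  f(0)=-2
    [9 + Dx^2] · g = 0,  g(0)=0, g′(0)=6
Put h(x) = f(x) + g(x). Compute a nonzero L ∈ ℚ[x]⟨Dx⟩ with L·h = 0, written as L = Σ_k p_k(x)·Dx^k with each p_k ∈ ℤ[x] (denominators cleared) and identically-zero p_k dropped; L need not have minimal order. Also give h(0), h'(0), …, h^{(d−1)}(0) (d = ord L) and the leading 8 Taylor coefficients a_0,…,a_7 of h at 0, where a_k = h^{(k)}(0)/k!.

L = (63 - 54·x + 81·x^2) + (-9 + 45·x - 81·x^2 + 81·x^3)·Dx + (7 - 6·x + 9·x^2)·Dx^2 + (-1 + 5·x - 9·x^2 + 9·x^3)·Dx^3  (order 3).
h: a_k = -2, 0, -18, -63, -162, -9639/20, -1458, -1224963/280, …
ICs: h(0) = -2, h′(0) = 0, h′′(0) = -36.

f: a_k = -2, -6, -18, -54, -162, -486, -1458, -4374, …
g: a_k = 0, 6, 0, -9, 0, 81/20, 0, -243/280, …
Weyl lclm of L_f,L_g ⇒ L₀ (ord ≤ 3).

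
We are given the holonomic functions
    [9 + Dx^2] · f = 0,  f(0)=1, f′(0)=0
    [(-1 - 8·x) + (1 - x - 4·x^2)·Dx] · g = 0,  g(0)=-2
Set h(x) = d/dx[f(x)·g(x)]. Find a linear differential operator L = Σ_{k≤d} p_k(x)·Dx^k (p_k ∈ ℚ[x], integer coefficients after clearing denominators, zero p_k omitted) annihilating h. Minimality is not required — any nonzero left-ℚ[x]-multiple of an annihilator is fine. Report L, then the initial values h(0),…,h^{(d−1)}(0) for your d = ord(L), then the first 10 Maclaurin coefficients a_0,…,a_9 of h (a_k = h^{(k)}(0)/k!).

L = (-33 - 162·x - 567·x^2 + 648·x^3 + 1296·x^4) + (6 + 66·x + 216·x^2 + 576·x^3)·Dx + (1 - 10·x - 31·x^2 + 72·x^3 + 144·x^4)·Dx^2  (order 2).
h: a_k = -2, -2, -27, -79, -1115/4, -15927/20, -99603/40, -1986769/280, -9313317/448, -18744383/320, …
ICs: h(0) = -2, h′(0) = -2.

f: a_k = 1, 0, -9/2, 0, 27/8, 0, -81/80, 0, 729/4480, 0, …
g: a_k = -2, -2, -10, -18, -58, -130, -362, -882, -2330, -5858, …
Sym-product of L_f,L_g gives L₀ (≤ ord 2).
Derive L from L₀ (diff closure).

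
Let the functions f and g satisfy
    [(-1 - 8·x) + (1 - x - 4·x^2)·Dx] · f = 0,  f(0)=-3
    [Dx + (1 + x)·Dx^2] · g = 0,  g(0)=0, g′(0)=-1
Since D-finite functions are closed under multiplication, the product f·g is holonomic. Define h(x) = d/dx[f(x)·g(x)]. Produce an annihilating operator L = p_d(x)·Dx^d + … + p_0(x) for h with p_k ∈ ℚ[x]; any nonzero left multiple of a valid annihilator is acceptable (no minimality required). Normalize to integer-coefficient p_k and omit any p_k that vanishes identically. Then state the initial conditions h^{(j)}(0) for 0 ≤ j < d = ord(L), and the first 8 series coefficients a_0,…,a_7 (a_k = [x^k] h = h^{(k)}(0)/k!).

L = (236 + 648·x + 576·x^2) + (25 + 277·x + 672·x^2 + 448·x^3)·Dx + (-9 - 16·x + 45·x^2 + 116·x^3 + 64·x^4)·Dx^2  (order 2).
h: a_k = 3, 3, 87/2, 79, 1567/4, 9411/10, 13179/4, 307357/35, …
ICs: h(0) = 3, h′(0) = 3.

f: a_k = -3, -3, -15, -27, -87, -195, -543, -1323, …
g: a_k = 0, -1, 1/2, -1/3, 1/4, -1/5, 1/6, -1/7, …
f·g: L₀ = L_f ⊗_s L_g, ord ≤ 1·2.
Differentiate: ansatz ord ≤ ord L₀ ⇒ L.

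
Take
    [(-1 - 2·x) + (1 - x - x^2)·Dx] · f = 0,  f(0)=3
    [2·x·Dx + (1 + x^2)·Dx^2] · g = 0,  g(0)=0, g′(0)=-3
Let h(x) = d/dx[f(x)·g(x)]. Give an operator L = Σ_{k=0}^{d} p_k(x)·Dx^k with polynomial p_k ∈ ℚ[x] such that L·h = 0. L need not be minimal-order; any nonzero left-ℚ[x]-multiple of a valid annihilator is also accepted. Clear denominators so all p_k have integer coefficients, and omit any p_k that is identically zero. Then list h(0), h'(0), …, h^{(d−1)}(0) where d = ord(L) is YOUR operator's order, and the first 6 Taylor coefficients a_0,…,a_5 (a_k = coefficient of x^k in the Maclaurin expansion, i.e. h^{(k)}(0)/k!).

L = (2 + 30·x^2 + 24·x^3 + 36·x^4) + (4 + 10·x + 12·x^2 + 22·x^3 + 24·x^4 + 24·x^5)·Dx + (-1 - 2·x^2 + 4·x^3 + 2·x^4 + 4·x^5 + 3·x^6)·Dx^2  (order 2).
h: a_k = -9, -18, -45, -96, -204, -1944/5, …
ICs: h(0) = -9, h′(0) = -18.

f: a_k = 3, 3, 6, 9, 15, 24, …
g: a_k = 0, -3, 0, 1, 0, -3/5, …
h₀=f·g: eliminate ⇒ L₀, order ≤ 1·2.
h₀' ⇒ L via d/dx closure of L₀.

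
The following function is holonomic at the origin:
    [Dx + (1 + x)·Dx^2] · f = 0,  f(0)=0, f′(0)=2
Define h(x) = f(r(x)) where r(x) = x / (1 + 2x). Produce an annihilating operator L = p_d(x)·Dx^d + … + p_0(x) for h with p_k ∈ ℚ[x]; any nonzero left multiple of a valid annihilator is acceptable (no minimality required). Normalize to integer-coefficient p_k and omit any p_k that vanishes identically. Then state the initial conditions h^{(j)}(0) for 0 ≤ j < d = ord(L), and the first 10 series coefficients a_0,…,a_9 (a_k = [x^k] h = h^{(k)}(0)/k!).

L = (5 + 12·x)·Dx + (1 + 5·x + 6·x^2)·Dx^2  (order 2).
h: a_k = 0, 2, -5, 38/3, -65/2, 422/5, -665/3, 4118/7, -6305/4, 38342/9, …
ICs: h(0) = 0, h′(0) = 2.

f: a_k = 0, 2, -1, 2/3, -1/2, 2/5, -1/3, 2/7, -1/4, 2/9, …
h₀=f(r): pull back L_f along r ⇒ L₀.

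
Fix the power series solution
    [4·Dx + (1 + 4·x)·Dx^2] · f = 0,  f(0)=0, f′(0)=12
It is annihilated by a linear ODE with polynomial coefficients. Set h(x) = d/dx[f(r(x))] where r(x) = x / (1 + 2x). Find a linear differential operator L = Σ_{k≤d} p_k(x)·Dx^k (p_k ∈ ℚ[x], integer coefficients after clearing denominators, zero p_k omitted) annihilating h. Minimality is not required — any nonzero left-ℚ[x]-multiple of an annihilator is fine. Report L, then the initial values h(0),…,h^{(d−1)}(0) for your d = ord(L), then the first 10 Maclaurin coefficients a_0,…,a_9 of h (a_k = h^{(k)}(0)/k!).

f: a_k = 0, 12, -24, 64, -192, 3072/5, -2048, 49152/7, -24576, 262144/3, …
h₀=f(r): pull back L_f along r ⇒ L₀.
Differentiate: ansatz ord ≤ ord L₀ ⇒ L.
L = (8 + 24·x) + (1 + 8·x + 12·x^2)·Dx  (order 1).
h: a_k = 12, -96, 624, -3840, 23232, -139776, 839424, -5038080, 30231552, -181395456, …
ICs: h(0) = 12.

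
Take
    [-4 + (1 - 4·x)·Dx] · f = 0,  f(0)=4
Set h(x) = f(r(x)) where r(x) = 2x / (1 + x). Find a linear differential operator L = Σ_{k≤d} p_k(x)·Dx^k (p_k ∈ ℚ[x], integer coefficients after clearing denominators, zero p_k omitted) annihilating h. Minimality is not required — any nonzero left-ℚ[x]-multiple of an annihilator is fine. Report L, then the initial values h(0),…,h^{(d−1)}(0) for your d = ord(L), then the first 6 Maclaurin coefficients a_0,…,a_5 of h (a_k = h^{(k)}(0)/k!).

f: a_k = 4, 16, 64, 256, 1024, 4096, …
f∘r: x↦r, Dx↦Dx/r' in L_f ⇒ L₀.
L = 8 + (-1 + 6·x + 7·x^2)·Dx  (order 1).
h: a_k = 4, 32, 224, 1568, 10976, 76832, …
ICs: h(0) = 4.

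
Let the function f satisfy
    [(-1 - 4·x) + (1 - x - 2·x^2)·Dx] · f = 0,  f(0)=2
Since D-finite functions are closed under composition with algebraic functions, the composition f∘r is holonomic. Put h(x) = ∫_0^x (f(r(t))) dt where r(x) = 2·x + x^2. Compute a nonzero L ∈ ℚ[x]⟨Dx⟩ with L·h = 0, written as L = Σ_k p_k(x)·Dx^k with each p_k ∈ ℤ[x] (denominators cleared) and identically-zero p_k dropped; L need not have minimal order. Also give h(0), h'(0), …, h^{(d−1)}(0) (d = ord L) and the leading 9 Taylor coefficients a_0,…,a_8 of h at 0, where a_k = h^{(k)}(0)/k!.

f: a_k = 2, 2, 6, 10, 22, 42, 86, 170, 342, …
Change of var in L_f (x↦r) gives L₀.
Integrate: L := L₀·Dx.
L = (2 + 16·x + 8·x^2)·Dx + (-1 + 3·x + 6·x^2 + 2·x^3)·Dx^2  (order 2).
h: a_k = 0, 2, 2, 26/3, 26, 478/5, 1054/3, 9402/7, 5226, …
ICs: h(0) = 0, h′(0) = 2.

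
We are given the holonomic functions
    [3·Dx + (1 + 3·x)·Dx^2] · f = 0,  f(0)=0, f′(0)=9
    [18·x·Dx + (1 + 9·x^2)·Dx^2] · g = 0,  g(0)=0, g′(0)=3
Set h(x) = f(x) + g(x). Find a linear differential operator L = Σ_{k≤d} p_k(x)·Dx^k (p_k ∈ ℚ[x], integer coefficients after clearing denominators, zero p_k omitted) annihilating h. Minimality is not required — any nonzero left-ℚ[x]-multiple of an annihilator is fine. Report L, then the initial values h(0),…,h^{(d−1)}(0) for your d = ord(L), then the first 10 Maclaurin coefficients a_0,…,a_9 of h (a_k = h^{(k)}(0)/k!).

L = (-18 - 162·x + 486·x^2 + 486·x^3)·Dx + (-12 - 36·x + 972·x^3 + 972·x^4)·Dx^2 + (-1 + 3·x + 18·x^2 + 54·x^3 + 243·x^4 + 243·x^5)·Dx^3  (order 3).
h: a_k = 0, 12, -27/2, 18, -243/4, 972/5, -729/2, 4374/7, -19683/8, 8748, …
ICs: h(0) = 0, h′(0) = 12, h′′(0) = -27.

f: a_k = 0, 9, -27/2, 27, -243/4, 729/5, -729/2, 6561/7, -19683/8, 6561, …
g: a_k = 0, 3, 0, -9, 0, 243/5, 0, -2187/7, 0, 2187, …
L₀ := lclm(L_f,L_g); ord L₀ ≤ 2+2.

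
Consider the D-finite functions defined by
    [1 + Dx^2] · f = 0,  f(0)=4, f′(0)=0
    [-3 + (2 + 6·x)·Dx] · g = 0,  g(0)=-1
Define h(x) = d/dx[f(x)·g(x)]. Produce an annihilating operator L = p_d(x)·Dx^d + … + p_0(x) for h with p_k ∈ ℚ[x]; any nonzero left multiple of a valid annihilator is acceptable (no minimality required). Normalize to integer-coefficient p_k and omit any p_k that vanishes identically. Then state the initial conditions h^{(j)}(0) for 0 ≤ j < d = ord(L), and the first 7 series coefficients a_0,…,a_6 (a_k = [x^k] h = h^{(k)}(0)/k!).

f: a_k = 4, 0, -2, 0, 1/6, 0, -1/180, …
g: a_k = -1, -3/2, 9/8, -27/16, 405/128, -1701/256, 15309/1024, …
L₀ := L_f ⊗_s L_g (sym. prod.), ord ≤ 2.
Derive L from L₀ (diff closure).
L = (133 + 2352·x + 4104·x^2 + 1728·x^3 + 1296·x^4) + (276 + 540·x - 1296·x^2 - 1296·x^3)·Dx + (124 + 840·x + 1836·x^2 + 1728·x^3 + 1296·x^4)·Dx^2  (order 2).
h: a_k = -6, 13, -45/4, 983/24, -7505/64, 618229/1920, -6878207/7680, …
ICs: h(0) = -6, h′(0) = 13.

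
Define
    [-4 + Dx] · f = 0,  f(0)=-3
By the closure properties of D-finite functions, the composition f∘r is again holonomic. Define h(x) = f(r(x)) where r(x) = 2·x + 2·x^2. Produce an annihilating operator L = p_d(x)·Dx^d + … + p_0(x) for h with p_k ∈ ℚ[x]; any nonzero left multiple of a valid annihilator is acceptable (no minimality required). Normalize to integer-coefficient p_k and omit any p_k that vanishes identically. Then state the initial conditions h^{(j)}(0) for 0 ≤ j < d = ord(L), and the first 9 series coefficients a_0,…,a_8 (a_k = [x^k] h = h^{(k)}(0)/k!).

L = (-8 - 16·x) + Dx  (order 1).
h: a_k = -3, -24, -120, -448, -1376, -18176/5, -127744/15, -378880/21, -3682816/105, …
ICs: h(0) = -3.

f: a_k = -3, -12, -24, -32, -32, -128/5, -256/15, -1024/105, -512/105, …
Change of var in L_f (x↦r) gives L₀.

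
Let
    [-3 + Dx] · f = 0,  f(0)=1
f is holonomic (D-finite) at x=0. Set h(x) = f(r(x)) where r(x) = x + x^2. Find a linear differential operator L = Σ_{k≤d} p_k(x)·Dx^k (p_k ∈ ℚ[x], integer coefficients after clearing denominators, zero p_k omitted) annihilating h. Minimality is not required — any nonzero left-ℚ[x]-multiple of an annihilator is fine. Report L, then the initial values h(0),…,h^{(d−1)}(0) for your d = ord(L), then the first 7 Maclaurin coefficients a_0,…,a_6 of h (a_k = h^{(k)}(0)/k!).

f: a_k = 1, 3, 9/2, 9/2, 27/8, 81/40, 81/80, …
L₀ from L_f via x↦r, Dx↦r'^{-1}Dx.
L = (-3 - 6·x) + Dx  (order 1).
h: a_k = 1, 3, 15/2, 27/2, 171/8, 1161/40, 2871/80, …
ICs: h(0) = 1.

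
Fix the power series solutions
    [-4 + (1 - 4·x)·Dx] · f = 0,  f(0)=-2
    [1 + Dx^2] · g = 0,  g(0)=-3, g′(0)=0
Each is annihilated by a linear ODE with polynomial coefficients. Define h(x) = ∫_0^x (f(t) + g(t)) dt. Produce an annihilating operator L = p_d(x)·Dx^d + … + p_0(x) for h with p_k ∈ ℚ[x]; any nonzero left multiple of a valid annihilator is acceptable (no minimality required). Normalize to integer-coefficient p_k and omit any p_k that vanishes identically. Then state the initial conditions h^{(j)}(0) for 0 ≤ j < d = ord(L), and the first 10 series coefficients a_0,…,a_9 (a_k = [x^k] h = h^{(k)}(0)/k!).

L = (388 - 32·x + 64·x^2)·Dx + (-33 + 140·x - 48·x^2 + 64·x^3)·Dx^2 + (388 - 32·x + 64·x^2)·Dx^3 + (-33 + 140·x - 48·x^2 + 64·x^3)·Dx^4  (order 4).
h: a_k = 0, -5, -4, -61/6, -32, -4097/40, -1024/3, -1966079/1680, -4096, -1761607681/120960, …
ICs: h(0) = 0, h′(0) = -5, h′′(0) = -8, h′′′(0) = -61.

f: a_k = -2, -8, -32, -128, -512, -2048, -8192, -32768, -131072, -524288, …
g: a_k = -3, 0, 3/2, 0, -1/8, 0, 1/240, 0, -1/13440, 0, …
Sum ⇒ L₀ = lclm(L_f,L_g) in ℚ(x)⟨Dx⟩.
Integrate: L := L₀·Dx.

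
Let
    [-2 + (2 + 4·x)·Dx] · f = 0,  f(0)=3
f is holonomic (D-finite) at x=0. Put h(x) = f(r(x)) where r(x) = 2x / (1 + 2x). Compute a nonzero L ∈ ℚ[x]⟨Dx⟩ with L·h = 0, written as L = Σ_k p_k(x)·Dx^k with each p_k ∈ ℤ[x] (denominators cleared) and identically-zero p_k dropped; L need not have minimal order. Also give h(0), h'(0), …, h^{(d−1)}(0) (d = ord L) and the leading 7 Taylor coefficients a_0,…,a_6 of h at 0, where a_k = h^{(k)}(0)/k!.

L = -2 + (1 + 8·x + 12·x^2)·Dx  (order 1).
h: a_k = 3, 6, -18, 60, -222, 900, -3924, …
ICs: h(0) = 3.

f: a_k = 3, 3, -3/2, 3/2, -15/8, 21/8, -63/16, …
L₀ from L_f via x↦r, Dx↦r'^{-1}Dx.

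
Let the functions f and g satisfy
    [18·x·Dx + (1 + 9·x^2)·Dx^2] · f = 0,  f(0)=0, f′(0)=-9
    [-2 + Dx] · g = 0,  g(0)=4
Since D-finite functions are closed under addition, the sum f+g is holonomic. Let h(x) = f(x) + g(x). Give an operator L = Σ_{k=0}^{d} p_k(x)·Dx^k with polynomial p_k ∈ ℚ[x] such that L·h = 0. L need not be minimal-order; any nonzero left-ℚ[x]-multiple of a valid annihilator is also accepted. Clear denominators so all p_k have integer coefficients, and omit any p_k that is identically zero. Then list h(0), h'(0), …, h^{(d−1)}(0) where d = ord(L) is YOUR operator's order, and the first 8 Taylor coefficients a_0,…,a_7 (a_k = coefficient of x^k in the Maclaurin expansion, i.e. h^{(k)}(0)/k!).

f: a_k = 0, -9, 0, 27, 0, -729/5, 0, 6561/7, …
g: a_k = 4, 8, 8, 16/3, 8/3, 16/15, 16/45, 32/315, …
h₀=f+g: left-lcm gives L₀, ord ≤ 3.
L = (18 - 36·x - 486·x^2 - 324·x^3)·Dx + (-11 + 207·x^2 - 162·x^4)·Dx^2 + (1 + 9·x + 18·x^2 + 81·x^3 + 81·x^4)·Dx^3  (order 3).
h: a_k = 4, -1, 8, 97/3, 8/3, -2171/15, 16/45, 295277/315, …
ICs: h(0) = 4, h′(0) = -1, h′′(0) = 16.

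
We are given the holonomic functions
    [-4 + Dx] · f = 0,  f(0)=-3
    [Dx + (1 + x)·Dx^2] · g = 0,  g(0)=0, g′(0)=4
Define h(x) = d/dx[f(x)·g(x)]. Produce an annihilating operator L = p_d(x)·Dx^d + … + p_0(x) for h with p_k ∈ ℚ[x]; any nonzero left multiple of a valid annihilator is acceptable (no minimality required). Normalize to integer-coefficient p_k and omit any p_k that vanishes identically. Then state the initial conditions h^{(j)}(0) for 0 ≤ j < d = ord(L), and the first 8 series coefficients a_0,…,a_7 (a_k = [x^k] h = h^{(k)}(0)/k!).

L = (40 + 96·x + 64·x^2) + (-22 - 52·x - 32·x^2)·Dx + (3 + 7·x + 4·x^2)·Dx^2  (order 2).
h: a_k = -12, -84, -228, -372, -432, -388, -4268/15, -2636/15, …
ICs: h(0) = -12, h′(0) = -84.

f: a_k = -3, -12, -24, -32, -32, -128/5, -256/15, -1024/105, …
g: a_k = 0, 4, -2, 4/3, -1, 4/5, -2/3, 4/7, …
Product ⇒ symmetric product L₀, ord ≤ 2.
Differentiate: ansatz ord ≤ ord L₀ ⇒ L.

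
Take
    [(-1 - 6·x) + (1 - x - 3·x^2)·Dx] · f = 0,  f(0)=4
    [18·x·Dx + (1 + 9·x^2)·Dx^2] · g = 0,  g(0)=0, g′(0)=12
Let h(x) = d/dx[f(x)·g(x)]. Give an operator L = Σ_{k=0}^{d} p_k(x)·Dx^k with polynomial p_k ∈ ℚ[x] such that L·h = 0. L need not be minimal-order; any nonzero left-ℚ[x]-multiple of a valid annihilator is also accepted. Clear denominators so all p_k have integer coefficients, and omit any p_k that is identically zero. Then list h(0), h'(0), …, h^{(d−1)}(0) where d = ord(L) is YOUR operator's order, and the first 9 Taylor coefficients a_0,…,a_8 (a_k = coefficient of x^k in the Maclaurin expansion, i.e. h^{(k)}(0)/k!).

f: a_k = 4, 4, 16, 28, 76, 160, 388, 868, 2032, …
g: a_k = 0, 12, 0, -36, 0, 972/5, 0, -8748/7, 0, …
Sym-product of L_f,L_g gives L₀ (≤ ord 2).
Differentiate: ansatz ord ≤ ord L₀ ⇒ L.
L = (-6 + 1134·x^2 + 1944·x^3 + 8748·x^4) + (6 + 42·x + 54·x^2 + 270·x^3 + 1944·x^4 + 5832·x^5)·Dx + (-1 - 2·x - 30·x^2 + 18·x^3 - 108·x^4 + 324·x^5 + 729·x^6)·Dx^2  (order 2).
h: a_k = 48, 96, 144, 768, 5568, 50688/5, 1104/5, 1428096/35, 12658896/35, …
ICs: h(0) = 48, h′(0) = 96.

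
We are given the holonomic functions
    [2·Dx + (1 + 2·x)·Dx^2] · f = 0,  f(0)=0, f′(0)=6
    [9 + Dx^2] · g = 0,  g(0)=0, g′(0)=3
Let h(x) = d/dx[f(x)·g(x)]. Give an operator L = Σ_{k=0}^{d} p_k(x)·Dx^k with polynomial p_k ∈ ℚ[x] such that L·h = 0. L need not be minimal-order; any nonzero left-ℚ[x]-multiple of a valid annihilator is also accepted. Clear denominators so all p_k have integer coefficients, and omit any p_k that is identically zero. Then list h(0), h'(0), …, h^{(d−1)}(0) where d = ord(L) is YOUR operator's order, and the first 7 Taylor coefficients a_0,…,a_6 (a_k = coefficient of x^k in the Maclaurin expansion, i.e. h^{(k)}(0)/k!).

L = (-1890 - 5103·x + 24057·x^2 + 163296·x^3 + 344088·x^4 + 314928·x^5 + 104976·x^6) + (-297 + 1998·x + 19440·x^2 + 51840·x^3 + 58320·x^4 + 23328·x^5)·Dx + (-147 + 738·x + 11106·x^2 + 44064·x^3 + 80352·x^4 + 69984·x^5 + 23328·x^6)·Dx^2 + (-33 + 222·x + 2160·x^2 + 5760·x^3 + 6480·x^4 + 2592·x^5)·Dx^3 + (7 + 145·x + 937·x^2 + 2880·x^3 + 4680·x^4 + 3888·x^5 + 1296·x^6)·Dx^4  (order 4).
h: a_k = 0, 36, -54, -12, -45, 405/2, -7581/20, …
ICs: h(0) = 0, h′(0) = 36, h′′(0) = -108, h′′′(0) = -72.

f: a_k = 0, 6, -6, 8, -12, 96/5, -32, …
g: a_k = 0, 3, 0, -9/2, 0, 81/40, 0, …
Sym-product of L_f,L_g gives L₀ (≤ ord 4).
h=h₀': d/dx-closure on L₀ ⇒ L.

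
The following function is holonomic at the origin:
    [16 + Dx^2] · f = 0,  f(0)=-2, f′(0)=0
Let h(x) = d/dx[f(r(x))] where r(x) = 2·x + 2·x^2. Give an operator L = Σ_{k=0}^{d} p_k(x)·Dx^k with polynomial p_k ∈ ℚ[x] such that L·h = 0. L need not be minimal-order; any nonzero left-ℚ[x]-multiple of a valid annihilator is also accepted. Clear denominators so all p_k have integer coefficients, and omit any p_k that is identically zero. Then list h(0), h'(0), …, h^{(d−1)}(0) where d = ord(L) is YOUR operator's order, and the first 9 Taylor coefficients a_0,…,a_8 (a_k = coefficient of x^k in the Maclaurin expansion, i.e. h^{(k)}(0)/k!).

L = (76 + 512·x + 1536·x^2 + 2048·x^3 + 1024·x^4) + (-6 - 12·x)·Dx + (1 + 4·x + 4·x^2)·Dx^2  (order 2).
h: a_k = 0, 128, 384, -3328/3, -20480/3, -118784/15, 315392/15, 24567808/315, 2490368/35, …
ICs: h(0) = 0, h′(0) = 128.

f: a_k = -2, 0, 16, 0, -64/3, 0, 512/45, 0, -1024/315, …
f∘r: x↦r, Dx↦Dx/r' in L_f ⇒ L₀.
h=h₀': d/dx-closure on L₀ ⇒ L.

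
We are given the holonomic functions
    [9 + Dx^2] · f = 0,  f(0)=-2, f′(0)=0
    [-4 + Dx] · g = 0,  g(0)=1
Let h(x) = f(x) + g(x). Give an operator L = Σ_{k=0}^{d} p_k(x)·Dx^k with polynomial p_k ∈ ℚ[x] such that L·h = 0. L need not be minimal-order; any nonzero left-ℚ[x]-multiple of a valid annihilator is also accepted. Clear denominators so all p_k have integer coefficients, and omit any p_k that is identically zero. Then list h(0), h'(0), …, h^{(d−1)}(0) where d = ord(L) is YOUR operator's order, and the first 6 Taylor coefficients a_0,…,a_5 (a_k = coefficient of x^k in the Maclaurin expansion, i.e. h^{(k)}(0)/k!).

f: a_k = -2, 0, 9, 0, -27/4, 0, …
g: a_k = 1, 4, 8, 32/3, 32/3, 128/15, …
f+g: L₀ = lclm(L_f,L_g), ord ≤ 2+1.
L = -36 + 9·Dx - 4·Dx^2 + Dx^3  (order 3).
h: a_k = -1, 4, 17, 32/3, 47/12, 128/15, …
ICs: h(0) = -1, h′(0) = 4, h′′(0) = 34.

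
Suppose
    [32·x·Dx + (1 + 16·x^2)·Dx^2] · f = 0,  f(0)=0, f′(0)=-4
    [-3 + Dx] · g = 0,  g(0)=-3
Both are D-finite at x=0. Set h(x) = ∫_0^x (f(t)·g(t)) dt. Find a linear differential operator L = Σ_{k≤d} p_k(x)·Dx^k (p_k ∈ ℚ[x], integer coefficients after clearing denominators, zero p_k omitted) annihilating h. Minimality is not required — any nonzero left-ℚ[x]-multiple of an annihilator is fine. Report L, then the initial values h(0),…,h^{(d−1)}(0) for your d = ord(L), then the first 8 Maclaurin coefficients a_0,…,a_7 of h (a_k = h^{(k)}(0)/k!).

f: a_k = 0, -4, 0, 64/3, 0, -1024/5, 0, 16384/7, …
g: a_k = -3, -9, -27/2, -27/2, -81/8, -243/40, -243/80, -729/560, …
L₀ := L_f ⊗_s L_g (sym. prod.), ord ≤ 2.
Integrate: L := L₀·Dx.
L = (9 - 96·x + 144·x^2)·Dx + (-6 + 32·x - 96·x^2)·Dx^2 + (1 + 16·x^2)·Dx^3  (order 3).
h: a_k = 0, 0, 6, 12, -5/2, -138/5, 1223/20, 3159/14, …
ICs: h(0) = 0, h′(0) = 0, h′′(0) = 12.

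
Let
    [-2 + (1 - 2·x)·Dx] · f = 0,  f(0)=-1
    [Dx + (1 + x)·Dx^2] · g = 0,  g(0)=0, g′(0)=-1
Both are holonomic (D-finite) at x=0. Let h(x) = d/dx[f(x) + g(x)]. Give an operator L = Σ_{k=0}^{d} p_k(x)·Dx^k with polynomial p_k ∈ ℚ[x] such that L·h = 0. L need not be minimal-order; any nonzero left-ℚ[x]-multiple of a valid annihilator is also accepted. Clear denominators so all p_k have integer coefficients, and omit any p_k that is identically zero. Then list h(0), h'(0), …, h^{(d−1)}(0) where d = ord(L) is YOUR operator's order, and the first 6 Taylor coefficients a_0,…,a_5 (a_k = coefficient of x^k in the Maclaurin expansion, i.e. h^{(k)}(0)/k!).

L = (32 + 8·x) + (22 + 56·x + 16·x^2)·Dx + (-5 + 3·x + 12·x^2 + 4·x^3)·Dx^2  (order 2).
h: a_k = -3, -7, -25, -63, -161, -383, …
ICs: h(0) = -3, h′(0) = -7.

f: a_k = -1, -2, -4, -8, -16, -32, …
g: a_k = 0, -1, 1/2, -1/3, 1/4, -1/5, …
f+g: L₀ = lclm(L_f,L_g), ord ≤ 1+2.
h=h₀': d/dx-closure on L₀ ⇒ L.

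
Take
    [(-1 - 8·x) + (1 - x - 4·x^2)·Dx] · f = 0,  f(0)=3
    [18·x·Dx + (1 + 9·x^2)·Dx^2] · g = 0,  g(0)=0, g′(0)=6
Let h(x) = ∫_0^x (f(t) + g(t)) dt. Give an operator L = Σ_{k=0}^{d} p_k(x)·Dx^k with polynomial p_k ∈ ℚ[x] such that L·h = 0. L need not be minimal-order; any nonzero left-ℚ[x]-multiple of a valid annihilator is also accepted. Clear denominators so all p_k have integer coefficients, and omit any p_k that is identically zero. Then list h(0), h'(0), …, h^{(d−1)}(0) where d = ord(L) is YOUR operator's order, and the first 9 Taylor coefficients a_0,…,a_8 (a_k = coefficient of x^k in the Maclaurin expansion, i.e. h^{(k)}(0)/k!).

L = (-90 + 360·x + 6462·x^2 + 14688·x^3 + 63936·x^4 + 31104·x^6)·Dx^2 + (36 + 294·x + 324·x^2 + 3198·x^3 + 13680·x^4 + 46080·x^5 + 3888·x^6 + 31104·x^7)·Dx^3 + (-5 - 16·x - 160·x^2 + 96·x^3 - 555·x^4 + 2304·x^5 + 4896·x^6 + 1296·x^7 + 5184·x^8)·Dx^4  (order 4).
h: a_k = 0, 3, 9/2, 5, 9/4, 87/5, 487/10, 543/7, 4887/56, …
ICs: h(0) = 0, h′(0) = 3, h′′(0) = 9, h′′′(0) = 30.

f: a_k = 3, 3, 15, 27, 87, 195, 543, 1323, 3495, …
g: a_k = 0, 6, 0, -18, 0, 486/5, 0, -4374/7, 0, …
h₀=f+g: left-lcm gives L₀, ord ≤ 3.
Integrate: L := L₀·Dx.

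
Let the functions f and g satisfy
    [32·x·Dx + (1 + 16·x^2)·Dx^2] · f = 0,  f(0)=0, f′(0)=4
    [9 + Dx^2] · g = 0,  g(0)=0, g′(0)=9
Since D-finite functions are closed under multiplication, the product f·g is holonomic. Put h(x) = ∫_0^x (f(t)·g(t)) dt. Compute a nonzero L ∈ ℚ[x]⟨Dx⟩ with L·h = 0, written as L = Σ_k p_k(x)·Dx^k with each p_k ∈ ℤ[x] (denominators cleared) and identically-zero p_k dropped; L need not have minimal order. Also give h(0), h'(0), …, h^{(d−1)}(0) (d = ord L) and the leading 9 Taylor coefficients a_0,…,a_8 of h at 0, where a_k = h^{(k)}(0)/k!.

L = (16425 + 696384·x^2 + 2778624·x^4 + 11943936·x^6 + 47775744·x^8)·Dx + (23616·x + 543744·x^3 + 3981312·x^5 + 21233664·x^7)·Dx^2 + (2050 + 87168·x^2 + 470016·x^4 + 2654208·x^6 + 10616832·x^8)·Dx^3 + (2624·x + 60416·x^3 + 442368·x^5 + 2359296·x^7)·Dx^4 + (25 + 1088·x^2 + 17920·x^4 + 147456·x^6 + 589824·x^8)·Dx^5  (order 5).
h: a_k = 0, 0, 0, 12, 0, -246/5, 0, 4311/14, 0, …
ICs: h(0) = 0, h′(0) = 0, h′′(0) = 0, h′′′(0) = 72, h′′′′(0) = 0.

f: a_k = 0, 4, 0, -64/3, 0, 1024/5, 0, -16384/7, 0, …
g: a_k = 0, 9, 0, -27/2, 0, 243/40, 0, -729/560, 0, …
Sym-product of L_f,L_g gives L₀ (≤ ord 4).
Integrate: L := L₀·Dx.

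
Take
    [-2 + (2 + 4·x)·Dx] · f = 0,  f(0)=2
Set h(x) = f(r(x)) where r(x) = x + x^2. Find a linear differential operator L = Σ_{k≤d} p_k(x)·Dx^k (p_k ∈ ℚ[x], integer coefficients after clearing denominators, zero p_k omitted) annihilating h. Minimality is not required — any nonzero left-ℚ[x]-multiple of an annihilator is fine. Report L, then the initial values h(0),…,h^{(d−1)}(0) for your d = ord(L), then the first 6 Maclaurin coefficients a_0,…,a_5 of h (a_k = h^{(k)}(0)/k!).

f: a_k = 2, 2, -1, 1, -5/4, 7/4, …
L₀ from L_f via x↦r, Dx↦r'^{-1}Dx.
L = (-1 - 2·x) + (1 + 2·x + 2·x^2)·Dx  (order 1).
h: a_k = 2, 2, 1, -1, 3/4, -1/4, …
ICs: h(0) = 2.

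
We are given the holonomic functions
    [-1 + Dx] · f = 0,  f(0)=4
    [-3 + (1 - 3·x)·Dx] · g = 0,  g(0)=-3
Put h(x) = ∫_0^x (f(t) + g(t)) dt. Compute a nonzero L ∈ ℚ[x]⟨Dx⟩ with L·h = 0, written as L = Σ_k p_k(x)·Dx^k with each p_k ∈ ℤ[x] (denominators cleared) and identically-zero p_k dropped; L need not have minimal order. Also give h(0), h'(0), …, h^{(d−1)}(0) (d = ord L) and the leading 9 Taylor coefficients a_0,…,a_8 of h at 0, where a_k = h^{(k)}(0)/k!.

f: a_k = 4, 4, 2, 2/3, 1/6, 1/30, 1/180, 1/1260, 1/10080, …
g: a_k = -3, -9, -27, -81, -243, -729, -2187, -6561, -19683, …
Weyl lclm of L_f,L_g ⇒ L₀ (ord ≤ 2).
Integrate: L := L₀·Dx.
L = (15 + 9·x)·Dx + (-17 - 6·x + 9·x^2)·Dx^2 + (2 - 3·x - 9·x^2)·Dx^3  (order 3).
h: a_k = 0, 1, -5/2, -25/3, -241/12, -1457/30, -21869/180, -56237/180, -8266859/10080, …
ICs: h(0) = 0, h′(0) = 1, h′′(0) = -5.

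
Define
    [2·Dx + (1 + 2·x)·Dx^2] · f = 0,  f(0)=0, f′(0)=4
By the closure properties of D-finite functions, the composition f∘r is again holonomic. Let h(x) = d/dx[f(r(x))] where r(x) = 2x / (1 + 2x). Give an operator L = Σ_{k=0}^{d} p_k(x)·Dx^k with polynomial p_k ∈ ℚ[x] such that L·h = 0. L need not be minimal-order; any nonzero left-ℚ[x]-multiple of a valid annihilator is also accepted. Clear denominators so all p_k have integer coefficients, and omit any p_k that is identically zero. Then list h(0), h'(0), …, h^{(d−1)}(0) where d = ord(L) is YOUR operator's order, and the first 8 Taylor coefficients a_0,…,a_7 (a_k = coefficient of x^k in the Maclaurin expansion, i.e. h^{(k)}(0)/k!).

L = (8 + 24·x) + (1 + 8·x + 12·x^2)·Dx  (order 1).
h: a_k = 8, -64, 416, -2560, 15488, -93184, 559616, -3358720, …
ICs: h(0) = 8.

f: a_k = 0, 4, -4, 16/3, -8, 64/5, -64/3, 256/7, …
Change of var in L_f (x↦r) gives L₀.
Differentiate: ansatz ord ≤ ord L₀ ⇒ L.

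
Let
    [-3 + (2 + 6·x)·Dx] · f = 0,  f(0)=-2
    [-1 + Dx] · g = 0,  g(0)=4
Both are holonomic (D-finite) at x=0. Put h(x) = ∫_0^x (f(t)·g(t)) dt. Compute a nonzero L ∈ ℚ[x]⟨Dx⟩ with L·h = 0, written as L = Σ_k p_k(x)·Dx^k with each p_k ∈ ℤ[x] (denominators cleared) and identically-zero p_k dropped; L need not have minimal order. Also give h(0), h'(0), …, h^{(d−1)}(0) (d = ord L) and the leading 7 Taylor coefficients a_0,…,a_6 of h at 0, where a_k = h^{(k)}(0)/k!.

f: a_k = -2, -3, 9/4, -27/8, 405/64, -1701/128, 15309/512, …
g: a_k = 4, 4, 2, 2/3, 1/6, 1/30, 1/180, …
L₀ := L_f ⊗_s L_g (sym. prod.), ord ≤ 1.
∫: right-multiply L₀ by Dx.
L = (-5 - 6·x)·Dx + (2 + 6·x)·Dx^2  (order 2).
h: a_k = 0, -8, -10, -7/3, -71/24, 671/240, -16157/2880, …
ICs: h(0) = 0, h′(0) = -8.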